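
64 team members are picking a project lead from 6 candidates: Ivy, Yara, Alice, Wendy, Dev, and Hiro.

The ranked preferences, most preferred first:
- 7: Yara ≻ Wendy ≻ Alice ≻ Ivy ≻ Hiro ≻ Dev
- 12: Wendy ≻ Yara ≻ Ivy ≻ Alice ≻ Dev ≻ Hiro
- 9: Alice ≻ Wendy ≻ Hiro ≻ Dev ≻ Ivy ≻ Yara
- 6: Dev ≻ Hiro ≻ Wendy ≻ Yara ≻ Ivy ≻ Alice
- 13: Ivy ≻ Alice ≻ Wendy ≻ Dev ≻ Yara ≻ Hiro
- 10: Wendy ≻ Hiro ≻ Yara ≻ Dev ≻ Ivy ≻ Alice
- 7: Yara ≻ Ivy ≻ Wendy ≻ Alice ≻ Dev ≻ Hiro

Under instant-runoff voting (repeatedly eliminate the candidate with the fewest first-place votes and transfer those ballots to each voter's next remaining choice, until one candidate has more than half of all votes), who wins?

Wendy

Round 1: Ivy 13, Yara 14, Alice 9, Wendy 22, Dev 6, Hiro 0. Hiro eliminated.
Round 2: Ivy 13, Yara 14, Alice 9, Wendy 22, Dev 6. Dev eliminated.
Round 3: Ivy 13, Yara 14, Alice 9, Wendy 28. Alice eliminated.
Round 4: Ivy 13, Yara 14, Wendy 37. Wendy has a majority (≥33).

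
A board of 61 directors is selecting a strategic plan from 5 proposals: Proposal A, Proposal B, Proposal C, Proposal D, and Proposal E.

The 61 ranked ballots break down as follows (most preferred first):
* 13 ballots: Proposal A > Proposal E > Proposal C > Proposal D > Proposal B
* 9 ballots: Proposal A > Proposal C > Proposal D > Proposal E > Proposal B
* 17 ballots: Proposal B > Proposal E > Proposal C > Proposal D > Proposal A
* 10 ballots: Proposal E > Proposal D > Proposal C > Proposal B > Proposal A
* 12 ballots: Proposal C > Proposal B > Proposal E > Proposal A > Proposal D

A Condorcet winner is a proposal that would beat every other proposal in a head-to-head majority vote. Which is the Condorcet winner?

Proposal E

Proposal E vs Proposal A: 39–22
Proposal E vs Proposal B: 32–29
Proposal E vs Proposal C: 40–21
Proposal E vs Proposal D: 52–9
Proposal E beats every other proposal.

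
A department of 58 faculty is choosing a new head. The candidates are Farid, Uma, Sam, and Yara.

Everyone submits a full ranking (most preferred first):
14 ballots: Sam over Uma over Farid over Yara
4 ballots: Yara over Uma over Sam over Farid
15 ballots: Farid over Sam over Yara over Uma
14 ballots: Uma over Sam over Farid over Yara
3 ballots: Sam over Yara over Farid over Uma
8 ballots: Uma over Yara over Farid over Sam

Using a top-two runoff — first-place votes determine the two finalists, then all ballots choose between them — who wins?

Sam

Round 1 first-place votes: Farid 15, Uma 22, Sam 17, Yara 4. Uma and Sam advance.
Runoff: Uma is ranked above Sam on 26 ballots, Sam above Uma on 32.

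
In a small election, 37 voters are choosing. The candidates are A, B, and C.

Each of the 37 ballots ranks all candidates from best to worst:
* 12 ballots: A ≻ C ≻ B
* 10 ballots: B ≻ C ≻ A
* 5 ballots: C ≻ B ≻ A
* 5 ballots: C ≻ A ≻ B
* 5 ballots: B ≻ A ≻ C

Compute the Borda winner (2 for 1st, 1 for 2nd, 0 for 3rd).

A: 12×2 + 10×0 + 5×0 + 5×1 + 5×1 = 34
B: 12×0 + 10×2 + 5×1 + 5×0 + 5×2 = 35
C: 12×1 + 10×1 + 5×2 + 5×2 + 5×0 = 42

C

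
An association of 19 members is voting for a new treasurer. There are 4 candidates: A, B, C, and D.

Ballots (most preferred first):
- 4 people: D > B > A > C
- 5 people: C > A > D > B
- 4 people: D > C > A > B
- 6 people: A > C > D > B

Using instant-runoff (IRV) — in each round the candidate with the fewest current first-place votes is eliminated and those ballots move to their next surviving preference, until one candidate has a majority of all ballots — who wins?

Round 1: A 6, B 0, C 5, D 8. B eliminated.
Round 2: A 6, C 5, D 8. C eliminated.
Round 3: A 11, D 8. A has a majority (≥10).

A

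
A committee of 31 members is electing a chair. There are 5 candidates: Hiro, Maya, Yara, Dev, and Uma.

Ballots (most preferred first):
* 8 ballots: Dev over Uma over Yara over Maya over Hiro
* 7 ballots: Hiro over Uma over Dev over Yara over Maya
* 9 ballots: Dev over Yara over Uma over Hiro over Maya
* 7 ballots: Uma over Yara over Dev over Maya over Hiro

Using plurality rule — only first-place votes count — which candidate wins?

Dev

First-place votes: Hiro 7, Maya 0, Yara 0, Dev 17, Uma 7.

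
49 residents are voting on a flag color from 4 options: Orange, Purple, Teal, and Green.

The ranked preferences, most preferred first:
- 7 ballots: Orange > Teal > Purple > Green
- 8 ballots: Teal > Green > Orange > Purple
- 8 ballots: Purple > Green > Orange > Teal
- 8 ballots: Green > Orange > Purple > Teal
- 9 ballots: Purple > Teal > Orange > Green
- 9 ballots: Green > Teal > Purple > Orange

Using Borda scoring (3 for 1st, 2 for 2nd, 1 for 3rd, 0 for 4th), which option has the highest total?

Green

Orange: 7×3 + 8×1 + 8×1 + 8×2 + 9×1 + 9×0 = 62
Purple: 7×1 + 8×0 + 8×3 + 8×1 + 9×3 + 9×1 = 75
Teal: 7×2 + 8×3 + 8×0 + 8×0 + 9×2 + 9×2 = 74
Green: 7×0 + 8×2 + 8×2 + 8×3 + 9×0 + 9×3 = 83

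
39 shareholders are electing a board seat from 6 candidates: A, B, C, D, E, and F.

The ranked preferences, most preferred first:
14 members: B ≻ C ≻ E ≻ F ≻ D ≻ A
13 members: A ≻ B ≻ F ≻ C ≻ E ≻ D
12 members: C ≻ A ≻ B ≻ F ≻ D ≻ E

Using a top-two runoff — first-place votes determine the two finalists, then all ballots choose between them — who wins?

Round 1 first-place votes: A 13, B 14, C 12, D 0, E 0, F 0. B and A advance.
Runoff: B is ranked above A on 14 ballots, A above B on 25.

A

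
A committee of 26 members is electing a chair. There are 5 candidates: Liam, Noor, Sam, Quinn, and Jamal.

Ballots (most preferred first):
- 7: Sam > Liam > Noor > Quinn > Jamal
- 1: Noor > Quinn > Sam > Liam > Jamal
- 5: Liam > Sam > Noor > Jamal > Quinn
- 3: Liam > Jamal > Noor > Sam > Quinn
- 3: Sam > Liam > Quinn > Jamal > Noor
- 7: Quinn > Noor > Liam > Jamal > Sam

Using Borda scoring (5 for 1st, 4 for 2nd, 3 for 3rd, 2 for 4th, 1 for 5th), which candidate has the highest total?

Liam: 7×4 + 1×2 + 5×5 + 3×5 + 3×4 + 7×3 = 103
Noor: 7×3 + 1×5 + 5×3 + 3×3 + 3×1 + 7×4 = 81
Sam: 7×5 + 1×3 + 5×4 + 3×2 + 3×5 + 7×1 = 86
Quinn: 7×2 + 1×4 + 5×1 + 3×1 + 3×3 + 7×5 = 70
Jamal: 7×1 + 1×1 + 5×2 + 3×4 + 3×2 + 7×2 = 50

Liam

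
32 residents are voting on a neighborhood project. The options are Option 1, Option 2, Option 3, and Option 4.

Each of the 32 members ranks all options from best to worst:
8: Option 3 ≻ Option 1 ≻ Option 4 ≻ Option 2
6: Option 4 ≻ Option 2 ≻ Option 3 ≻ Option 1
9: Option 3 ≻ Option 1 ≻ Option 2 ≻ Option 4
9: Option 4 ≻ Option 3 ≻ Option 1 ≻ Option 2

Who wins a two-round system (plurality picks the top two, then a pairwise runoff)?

Option 3

Round 1 first-place votes: Option 1 0, Option 2 0, Option 3 17, Option 4 15. Option 3 and Option 4 advance.
Runoff: Option 3 is ranked above Option 4 on 17 ballots, Option 4 above Option 3 on 15.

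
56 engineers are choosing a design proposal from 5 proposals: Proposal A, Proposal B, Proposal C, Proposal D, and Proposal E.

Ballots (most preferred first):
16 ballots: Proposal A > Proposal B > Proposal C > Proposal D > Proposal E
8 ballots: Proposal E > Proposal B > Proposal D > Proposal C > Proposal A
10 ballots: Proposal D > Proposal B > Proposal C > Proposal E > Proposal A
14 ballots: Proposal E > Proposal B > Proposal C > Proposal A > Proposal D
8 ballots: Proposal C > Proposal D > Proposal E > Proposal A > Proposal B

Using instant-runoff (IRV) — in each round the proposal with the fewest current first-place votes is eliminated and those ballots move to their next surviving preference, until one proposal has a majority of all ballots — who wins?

Round 1: Proposal A 16, Proposal B 0, Proposal C 8, Proposal D 10, Proposal E 22. Proposal B eliminated.
Round 2: Proposal A 16, Proposal C 8, Proposal D 10, Proposal E 22. Proposal C eliminated.
Round 3: Proposal A 16, Proposal D 18, Proposal E 22. Proposal A eliminated.
Round 4: Proposal D 34, Proposal E 22. Proposal D has a majority (≥29).

Proposal D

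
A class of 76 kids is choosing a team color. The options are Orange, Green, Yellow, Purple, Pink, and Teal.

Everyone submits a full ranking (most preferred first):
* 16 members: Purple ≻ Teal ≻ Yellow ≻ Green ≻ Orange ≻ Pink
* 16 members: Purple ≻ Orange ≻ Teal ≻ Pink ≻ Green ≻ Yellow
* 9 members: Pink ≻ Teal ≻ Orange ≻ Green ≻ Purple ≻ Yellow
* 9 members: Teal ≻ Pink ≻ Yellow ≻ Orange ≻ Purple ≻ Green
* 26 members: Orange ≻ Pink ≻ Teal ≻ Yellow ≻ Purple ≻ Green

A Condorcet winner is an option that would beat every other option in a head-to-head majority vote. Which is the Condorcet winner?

Orange vs Green: 60–16
Orange vs Yellow: 51–25
Orange vs Purple: 44–32
Orange vs Pink: 58–18
Orange vs Teal: 42–34
Orange beats every other option.

Orange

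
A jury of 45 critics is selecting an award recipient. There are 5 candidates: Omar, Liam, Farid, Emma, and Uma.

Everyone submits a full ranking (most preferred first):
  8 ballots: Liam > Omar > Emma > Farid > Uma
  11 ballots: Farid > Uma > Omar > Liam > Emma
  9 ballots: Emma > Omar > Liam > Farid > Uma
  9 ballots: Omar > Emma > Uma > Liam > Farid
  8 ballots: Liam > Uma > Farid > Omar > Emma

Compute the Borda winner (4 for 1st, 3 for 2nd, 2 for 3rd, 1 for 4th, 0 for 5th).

Omar: 8×3 + 11×2 + 9×3 + 9×4 + 8×1 = 117
Liam: 8×4 + 11×1 + 9×2 + 9×1 + 8×4 = 102
Farid: 8×1 + 11×4 + 9×1 + 9×0 + 8×2 = 77
Emma: 8×2 + 11×0 + 9×4 + 9×3 + 8×0 = 79
Uma: 8×0 + 11×3 + 9×0 + 9×2 + 8×3 = 75

Omar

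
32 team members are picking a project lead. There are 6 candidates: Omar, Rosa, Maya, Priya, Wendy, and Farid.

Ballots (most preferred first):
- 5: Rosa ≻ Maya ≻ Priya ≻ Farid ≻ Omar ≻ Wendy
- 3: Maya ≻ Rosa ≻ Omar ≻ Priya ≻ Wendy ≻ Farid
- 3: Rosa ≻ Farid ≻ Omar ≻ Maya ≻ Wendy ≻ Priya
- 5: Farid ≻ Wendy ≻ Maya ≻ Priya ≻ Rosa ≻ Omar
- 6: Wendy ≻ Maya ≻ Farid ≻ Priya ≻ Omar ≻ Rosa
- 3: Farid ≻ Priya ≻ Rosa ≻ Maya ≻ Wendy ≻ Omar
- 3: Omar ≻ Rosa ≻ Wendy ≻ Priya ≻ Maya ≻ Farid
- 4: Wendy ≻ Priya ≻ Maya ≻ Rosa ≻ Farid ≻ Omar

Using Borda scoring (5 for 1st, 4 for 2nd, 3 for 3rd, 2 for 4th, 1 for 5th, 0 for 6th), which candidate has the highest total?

Maya

Omar: 5×1 + 3×3 + 3×3 + 5×0 + 6×1 + 3×0 + 3×5 + 4×0 = 44
Rosa: 5×5 + 3×4 + 3×5 + 5×1 + 6×0 + 3×3 + 3×4 + 4×2 = 86
Maya: 5×4 + 3×5 + 3×2 + 5×3 + 6×4 + 3×2 + 3×1 + 4×3 = 101
Priya: 5×3 + 3×2 + 3×0 + 5×2 + 6×2 + 3×4 + 3×2 + 4×4 = 77
Wendy: 5×0 + 3×1 + 3×1 + 5×4 + 6×5 + 3×1 + 3×3 + 4×5 = 88
Farid: 5×2 + 3×0 + 3×4 + 5×5 + 6×3 + 3×5 + 3×0 + 4×1 = 84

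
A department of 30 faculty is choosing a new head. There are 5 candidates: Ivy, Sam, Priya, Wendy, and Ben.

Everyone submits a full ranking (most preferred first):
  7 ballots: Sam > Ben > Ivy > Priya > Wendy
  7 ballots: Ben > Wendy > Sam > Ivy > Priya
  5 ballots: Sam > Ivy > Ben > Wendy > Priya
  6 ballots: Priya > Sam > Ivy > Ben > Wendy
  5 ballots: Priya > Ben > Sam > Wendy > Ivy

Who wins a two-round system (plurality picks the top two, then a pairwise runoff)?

Round 1 first-place votes: Ivy 0, Sam 12, Priya 11, Wendy 0, Ben 7. Sam and Priya advance.
Runoff: Sam is ranked above Priya on 19 ballots, Priya above Sam on 11.

Sam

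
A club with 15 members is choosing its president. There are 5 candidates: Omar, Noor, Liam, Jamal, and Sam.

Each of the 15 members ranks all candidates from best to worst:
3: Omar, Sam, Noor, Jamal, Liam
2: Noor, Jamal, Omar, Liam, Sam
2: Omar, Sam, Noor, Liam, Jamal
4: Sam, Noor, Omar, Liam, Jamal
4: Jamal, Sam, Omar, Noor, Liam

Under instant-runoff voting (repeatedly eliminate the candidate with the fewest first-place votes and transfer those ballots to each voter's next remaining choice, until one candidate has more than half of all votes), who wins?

Omar

Round 1: Omar 5, Noor 2, Liam 0, Jamal 4, Sam 4. Liam eliminated.
Round 2: Omar 5, Noor 2, Jamal 4, Sam 4. Noor eliminated.
Round 3: Omar 5, Jamal 6, Sam 4. Sam eliminated.
Round 4: Omar 9, Jamal 6. Omar has a majority (≥8).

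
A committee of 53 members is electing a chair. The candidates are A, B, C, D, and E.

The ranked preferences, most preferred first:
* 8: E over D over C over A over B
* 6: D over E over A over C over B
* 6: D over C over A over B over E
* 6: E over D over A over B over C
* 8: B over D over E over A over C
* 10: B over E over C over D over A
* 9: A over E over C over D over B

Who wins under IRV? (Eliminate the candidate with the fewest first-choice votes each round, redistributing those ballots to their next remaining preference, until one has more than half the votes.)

E

Round 1: A 9, B 18, C 0, D 12, E 14. C eliminated.
Round 2: A 9, B 18, D 12, E 14. A eliminated.
Round 3: B 18, D 12, E 23. D eliminated.
Round 4: B 24, E 29. E has a majority (≥27).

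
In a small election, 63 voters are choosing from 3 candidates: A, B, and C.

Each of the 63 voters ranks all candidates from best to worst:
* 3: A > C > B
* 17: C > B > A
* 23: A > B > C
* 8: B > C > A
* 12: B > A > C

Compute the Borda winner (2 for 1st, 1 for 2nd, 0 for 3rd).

B

A: 3×2 + 17×0 + 23×2 + 8×0 + 12×1 = 64
B: 3×0 + 17×1 + 23×1 + 8×2 + 12×2 = 80
C: 3×1 + 17×2 + 23×0 + 8×1 + 12×0 = 45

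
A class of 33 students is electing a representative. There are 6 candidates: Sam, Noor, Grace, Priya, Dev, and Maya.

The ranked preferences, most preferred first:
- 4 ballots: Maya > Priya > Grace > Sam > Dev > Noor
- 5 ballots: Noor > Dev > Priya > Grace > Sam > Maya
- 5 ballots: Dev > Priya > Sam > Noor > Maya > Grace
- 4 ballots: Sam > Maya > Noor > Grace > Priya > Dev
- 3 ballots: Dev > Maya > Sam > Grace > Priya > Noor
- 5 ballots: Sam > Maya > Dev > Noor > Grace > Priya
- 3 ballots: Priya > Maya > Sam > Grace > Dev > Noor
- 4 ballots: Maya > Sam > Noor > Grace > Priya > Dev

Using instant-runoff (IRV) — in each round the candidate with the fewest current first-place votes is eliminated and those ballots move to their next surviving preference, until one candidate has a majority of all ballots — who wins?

Maya

Round 1: Sam 9, Noor 5, Grace 0, Priya 3, Dev 8, Maya 8. Grace eliminated.
Round 2: Sam 9, Noor 5, Priya 3, Dev 8, Maya 8. Priya eliminated.
Round 3: Sam 9, Noor 5, Dev 8, Maya 11. Noor eliminated.
Round 4: Sam 9, Dev 13, Maya 11. Sam eliminated.
Round 5: Dev 13, Maya 20. Maya has a majority (≥17).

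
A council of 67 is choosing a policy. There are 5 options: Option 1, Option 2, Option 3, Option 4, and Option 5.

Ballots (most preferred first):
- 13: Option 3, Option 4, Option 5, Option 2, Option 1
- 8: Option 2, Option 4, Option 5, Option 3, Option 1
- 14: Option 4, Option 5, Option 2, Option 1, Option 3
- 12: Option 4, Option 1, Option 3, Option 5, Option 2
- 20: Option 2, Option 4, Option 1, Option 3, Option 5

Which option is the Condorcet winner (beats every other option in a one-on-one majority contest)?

Option 4 vs Option 1: 67–0
Option 4 vs Option 2: 39–28
Option 4 vs Option 3: 54–13
Option 4 vs Option 5: 67–0
Option 4 beats every other option.

Option 4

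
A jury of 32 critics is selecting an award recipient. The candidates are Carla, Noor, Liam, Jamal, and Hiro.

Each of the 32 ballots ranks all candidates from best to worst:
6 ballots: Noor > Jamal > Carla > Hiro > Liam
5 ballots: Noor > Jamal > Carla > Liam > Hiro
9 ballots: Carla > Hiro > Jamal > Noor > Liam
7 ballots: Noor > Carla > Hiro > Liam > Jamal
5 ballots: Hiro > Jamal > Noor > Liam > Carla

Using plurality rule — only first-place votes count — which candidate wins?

First-place votes: Carla 9, Noor 18, Liam 0, Jamal 0, Hiro 5.

Noor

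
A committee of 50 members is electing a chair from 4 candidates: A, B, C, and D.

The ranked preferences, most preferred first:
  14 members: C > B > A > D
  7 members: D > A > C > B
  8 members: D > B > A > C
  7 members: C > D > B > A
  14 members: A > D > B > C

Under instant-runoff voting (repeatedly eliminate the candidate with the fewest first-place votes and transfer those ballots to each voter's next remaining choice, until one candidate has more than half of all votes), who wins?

D

Round 1: A 14, B 0, C 21, D 15. B eliminated.
Round 2: A 14, C 21, D 15. A eliminated.
Round 3: C 21, D 29. D has a majority (≥26).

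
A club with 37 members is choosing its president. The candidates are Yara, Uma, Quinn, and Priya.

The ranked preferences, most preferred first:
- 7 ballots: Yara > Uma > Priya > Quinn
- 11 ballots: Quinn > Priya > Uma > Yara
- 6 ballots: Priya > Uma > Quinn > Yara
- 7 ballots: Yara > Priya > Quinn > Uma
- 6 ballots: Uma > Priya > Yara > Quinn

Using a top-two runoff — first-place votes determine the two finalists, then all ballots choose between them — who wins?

Round 1 first-place votes: Yara 14, Uma 6, Quinn 11, Priya 6. Yara and Quinn advance.
Runoff: Yara is ranked above Quinn on 20 ballots, Quinn above Yara on 17.

Yara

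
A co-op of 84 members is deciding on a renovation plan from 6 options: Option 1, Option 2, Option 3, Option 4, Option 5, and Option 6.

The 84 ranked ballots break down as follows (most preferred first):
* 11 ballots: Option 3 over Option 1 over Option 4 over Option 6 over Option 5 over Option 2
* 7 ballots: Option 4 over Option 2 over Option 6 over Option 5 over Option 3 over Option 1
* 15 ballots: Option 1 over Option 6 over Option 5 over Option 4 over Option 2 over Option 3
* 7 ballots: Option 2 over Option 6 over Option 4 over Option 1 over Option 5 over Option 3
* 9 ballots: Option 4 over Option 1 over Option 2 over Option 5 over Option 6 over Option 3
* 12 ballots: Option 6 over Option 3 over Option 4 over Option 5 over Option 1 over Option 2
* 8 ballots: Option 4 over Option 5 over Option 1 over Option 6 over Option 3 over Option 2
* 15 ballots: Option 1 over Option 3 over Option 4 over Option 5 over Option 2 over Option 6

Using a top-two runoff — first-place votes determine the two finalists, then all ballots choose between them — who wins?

Round 1 first-place votes: Option 1 30, Option 2 7, Option 3 11, Option 4 24, Option 5 0, Option 6 12. Option 1 and Option 4 advance.
Runoff: Option 1 is ranked above Option 4 on 41 ballots, Option 4 above Option 1 on 43.

Option 4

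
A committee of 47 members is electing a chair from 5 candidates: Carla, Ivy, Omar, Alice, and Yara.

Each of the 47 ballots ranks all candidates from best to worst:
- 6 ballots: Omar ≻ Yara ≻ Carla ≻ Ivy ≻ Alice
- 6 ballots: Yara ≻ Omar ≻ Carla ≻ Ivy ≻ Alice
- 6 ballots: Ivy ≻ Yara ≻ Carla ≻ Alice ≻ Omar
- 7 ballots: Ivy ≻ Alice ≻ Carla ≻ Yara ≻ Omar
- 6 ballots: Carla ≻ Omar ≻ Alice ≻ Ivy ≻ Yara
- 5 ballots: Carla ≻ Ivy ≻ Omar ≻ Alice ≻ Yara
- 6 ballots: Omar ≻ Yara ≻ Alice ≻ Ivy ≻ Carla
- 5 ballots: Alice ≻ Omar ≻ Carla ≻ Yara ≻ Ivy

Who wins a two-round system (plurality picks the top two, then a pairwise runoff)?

Round 1 first-place votes: Carla 11, Ivy 13, Omar 12, Alice 5, Yara 6. Ivy and Omar advance.
Runoff: Ivy is ranked above Omar on 18 ballots, Omar above Ivy on 29.

Omar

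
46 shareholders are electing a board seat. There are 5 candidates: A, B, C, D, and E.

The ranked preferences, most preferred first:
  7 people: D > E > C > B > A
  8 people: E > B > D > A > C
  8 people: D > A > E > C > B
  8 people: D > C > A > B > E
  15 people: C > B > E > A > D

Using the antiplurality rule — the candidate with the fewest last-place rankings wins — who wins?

Last-place votes: A 7, B 8, C 8, D 15, E 8.

A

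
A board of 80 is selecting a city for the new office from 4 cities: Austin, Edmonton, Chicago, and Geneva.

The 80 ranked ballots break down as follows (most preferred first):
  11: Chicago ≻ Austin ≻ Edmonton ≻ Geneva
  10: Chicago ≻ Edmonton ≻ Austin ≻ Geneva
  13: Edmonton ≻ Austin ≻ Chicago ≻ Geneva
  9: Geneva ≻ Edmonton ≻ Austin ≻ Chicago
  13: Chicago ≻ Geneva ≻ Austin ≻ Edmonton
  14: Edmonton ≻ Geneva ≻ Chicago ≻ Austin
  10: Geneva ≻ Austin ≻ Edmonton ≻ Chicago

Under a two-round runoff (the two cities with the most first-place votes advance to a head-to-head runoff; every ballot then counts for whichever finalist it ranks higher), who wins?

Edmonton

Round 1 first-place votes: Austin 0, Edmonton 27, Chicago 34, Geneva 19. Chicago and Edmonton advance.
Runoff: Chicago is ranked above Edmonton on 34 ballots, Edmonton above Chicago on 46.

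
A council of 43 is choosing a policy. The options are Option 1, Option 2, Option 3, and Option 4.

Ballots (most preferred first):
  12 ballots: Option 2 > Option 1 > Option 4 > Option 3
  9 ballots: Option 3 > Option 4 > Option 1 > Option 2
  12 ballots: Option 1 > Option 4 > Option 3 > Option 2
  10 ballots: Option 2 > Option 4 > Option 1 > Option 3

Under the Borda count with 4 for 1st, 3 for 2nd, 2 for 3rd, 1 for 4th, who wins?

Option 1

Option 1: 12×3 + 9×2 + 12×4 + 10×2 = 122
Option 2: 12×4 + 9×1 + 12×1 + 10×4 = 109
Option 3: 12×1 + 9×4 + 12×2 + 10×1 = 82
Option 4: 12×2 + 9×3 + 12×3 + 10×3 = 117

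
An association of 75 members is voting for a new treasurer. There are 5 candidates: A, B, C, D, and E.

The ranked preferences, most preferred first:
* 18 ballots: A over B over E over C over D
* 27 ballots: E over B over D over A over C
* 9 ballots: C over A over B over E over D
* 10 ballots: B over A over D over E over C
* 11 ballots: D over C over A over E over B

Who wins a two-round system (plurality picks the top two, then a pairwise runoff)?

Round 1 first-place votes: A 18, B 10, C 9, D 11, E 27. E and A advance.
Runoff: E is ranked above A on 27 ballots, A above E on 48.

A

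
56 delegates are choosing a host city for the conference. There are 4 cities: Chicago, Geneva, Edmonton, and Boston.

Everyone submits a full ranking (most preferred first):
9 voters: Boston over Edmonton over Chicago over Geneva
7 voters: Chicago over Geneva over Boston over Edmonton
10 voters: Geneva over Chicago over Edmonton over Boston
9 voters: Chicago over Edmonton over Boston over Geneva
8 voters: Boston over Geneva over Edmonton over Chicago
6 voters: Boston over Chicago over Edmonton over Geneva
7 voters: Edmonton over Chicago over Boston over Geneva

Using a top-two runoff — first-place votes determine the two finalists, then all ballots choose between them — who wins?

Chicago

Round 1 first-place votes: Chicago 16, Geneva 10, Edmonton 7, Boston 23. Boston and Chicago advance.
Runoff: Boston is ranked above Chicago on 23 ballots, Chicago above Boston on 33.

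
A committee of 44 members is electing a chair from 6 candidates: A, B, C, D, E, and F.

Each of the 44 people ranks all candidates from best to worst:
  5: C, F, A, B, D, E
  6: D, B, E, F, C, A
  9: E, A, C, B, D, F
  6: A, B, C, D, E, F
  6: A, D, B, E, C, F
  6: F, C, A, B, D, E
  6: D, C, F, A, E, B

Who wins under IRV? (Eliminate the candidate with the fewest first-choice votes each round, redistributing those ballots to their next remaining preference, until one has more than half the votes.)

Round 1: A 12, B 0, C 5, D 12, E 9, F 6. B eliminated.
Round 2: A 12, C 5, D 12, E 9, F 6. C eliminated.
Round 3: A 12, D 12, E 9, F 11. E eliminated.
Round 4: A 21, D 12, F 11. F eliminated.
Round 5: A 32, D 12. A has a majority (≥23).

A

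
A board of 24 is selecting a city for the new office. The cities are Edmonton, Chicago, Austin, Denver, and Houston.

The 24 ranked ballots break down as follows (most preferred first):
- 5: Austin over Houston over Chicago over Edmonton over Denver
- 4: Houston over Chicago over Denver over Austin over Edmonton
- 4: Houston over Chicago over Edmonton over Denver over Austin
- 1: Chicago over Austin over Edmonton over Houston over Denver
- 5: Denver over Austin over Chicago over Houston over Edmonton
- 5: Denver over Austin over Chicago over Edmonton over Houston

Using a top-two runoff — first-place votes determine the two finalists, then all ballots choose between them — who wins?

Houston

Round 1 first-place votes: Edmonton 0, Chicago 1, Austin 5, Denver 10, Houston 8. Denver and Houston advance.
Runoff: Denver is ranked above Houston on 10 ballots, Houston above Denver on 14.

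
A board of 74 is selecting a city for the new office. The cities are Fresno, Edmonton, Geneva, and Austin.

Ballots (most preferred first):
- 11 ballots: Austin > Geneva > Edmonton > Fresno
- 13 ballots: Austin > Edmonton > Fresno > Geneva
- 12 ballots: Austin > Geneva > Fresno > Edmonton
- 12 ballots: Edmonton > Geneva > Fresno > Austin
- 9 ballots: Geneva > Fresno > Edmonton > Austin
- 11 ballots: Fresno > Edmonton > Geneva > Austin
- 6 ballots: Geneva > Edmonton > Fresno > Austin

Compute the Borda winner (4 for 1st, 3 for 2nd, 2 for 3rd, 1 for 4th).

Geneva

Fresno: 11×1 + 13×2 + 12×2 + 12×2 + 9×3 + 11×4 + 6×2 = 168
Edmonton: 11×2 + 13×3 + 12×1 + 12×4 + 9×2 + 11×3 + 6×3 = 190
Geneva: 11×3 + 13×1 + 12×3 + 12×3 + 9×4 + 11×2 + 6×4 = 200
Austin: 11×4 + 13×4 + 12×4 + 12×1 + 9×1 + 11×1 + 6×1 = 182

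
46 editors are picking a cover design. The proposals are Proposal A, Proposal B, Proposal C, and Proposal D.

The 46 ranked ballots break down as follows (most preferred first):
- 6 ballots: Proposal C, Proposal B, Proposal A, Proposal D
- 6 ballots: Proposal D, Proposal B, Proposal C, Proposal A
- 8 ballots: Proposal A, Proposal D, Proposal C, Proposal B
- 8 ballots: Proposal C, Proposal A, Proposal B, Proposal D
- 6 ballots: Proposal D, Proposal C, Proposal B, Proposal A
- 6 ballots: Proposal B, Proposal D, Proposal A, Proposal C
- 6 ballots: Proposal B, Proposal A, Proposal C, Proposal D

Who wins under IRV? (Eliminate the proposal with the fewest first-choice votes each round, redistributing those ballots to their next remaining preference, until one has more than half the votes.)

Proposal D

Round 1: Proposal A 8, Proposal B 12, Proposal C 14, Proposal D 12. Proposal A eliminated.
Round 2: Proposal B 12, Proposal C 14, Proposal D 20. Proposal B eliminated.
Round 3: Proposal C 20, Proposal D 26. Proposal D has a majority (≥24).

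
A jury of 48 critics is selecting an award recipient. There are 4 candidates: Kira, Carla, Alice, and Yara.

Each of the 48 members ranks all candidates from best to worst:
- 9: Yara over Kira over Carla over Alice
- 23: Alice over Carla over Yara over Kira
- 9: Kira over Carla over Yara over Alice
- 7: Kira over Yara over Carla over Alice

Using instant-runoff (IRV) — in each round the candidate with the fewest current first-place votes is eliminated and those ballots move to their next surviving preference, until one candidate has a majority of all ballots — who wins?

Round 1: Kira 16, Carla 0, Alice 23, Yara 9. Carla eliminated.
Round 2: Kira 16, Alice 23, Yara 9. Yara eliminated.
Round 3: Kira 25, Alice 23. Kira has a majority (≥25).

Kira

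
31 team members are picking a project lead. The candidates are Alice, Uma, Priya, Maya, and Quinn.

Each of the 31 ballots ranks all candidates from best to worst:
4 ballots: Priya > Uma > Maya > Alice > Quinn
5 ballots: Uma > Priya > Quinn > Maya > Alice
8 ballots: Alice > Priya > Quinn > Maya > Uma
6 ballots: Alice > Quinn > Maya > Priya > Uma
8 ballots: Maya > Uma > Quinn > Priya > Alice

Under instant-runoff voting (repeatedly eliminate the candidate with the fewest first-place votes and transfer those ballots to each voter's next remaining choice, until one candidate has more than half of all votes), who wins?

Uma

Round 1: Alice 14, Uma 5, Priya 4, Maya 8, Quinn 0. Quinn eliminated.
Round 2: Alice 14, Uma 5, Priya 4, Maya 8. Priya eliminated.
Round 3: Alice 14, Uma 9, Maya 8. Maya eliminated.
Round 4: Alice 14, Uma 17. Uma has a majority (≥16).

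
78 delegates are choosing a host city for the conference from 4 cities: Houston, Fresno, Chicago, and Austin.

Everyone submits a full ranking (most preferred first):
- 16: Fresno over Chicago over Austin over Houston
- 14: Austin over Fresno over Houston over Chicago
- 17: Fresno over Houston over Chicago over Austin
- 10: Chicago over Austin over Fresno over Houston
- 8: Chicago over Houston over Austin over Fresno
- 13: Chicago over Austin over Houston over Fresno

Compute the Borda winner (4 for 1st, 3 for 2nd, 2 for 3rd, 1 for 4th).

Chicago

Houston: 16×1 + 14×2 + 17×3 + 10×1 + 8×3 + 13×2 = 155
Fresno: 16×4 + 14×3 + 17×4 + 10×2 + 8×1 + 13×1 = 215
Chicago: 16×3 + 14×1 + 17×2 + 10×4 + 8×4 + 13×4 = 220
Austin: 16×2 + 14×4 + 17×1 + 10×3 + 8×2 + 13×3 = 190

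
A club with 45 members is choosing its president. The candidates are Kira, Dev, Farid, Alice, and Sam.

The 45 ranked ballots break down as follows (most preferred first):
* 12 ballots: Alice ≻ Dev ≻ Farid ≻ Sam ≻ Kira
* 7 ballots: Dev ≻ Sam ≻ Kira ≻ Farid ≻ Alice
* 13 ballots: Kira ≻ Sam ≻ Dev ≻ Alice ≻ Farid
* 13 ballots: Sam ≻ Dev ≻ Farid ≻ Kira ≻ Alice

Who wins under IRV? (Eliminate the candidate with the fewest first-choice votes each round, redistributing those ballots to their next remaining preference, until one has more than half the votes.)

Sam

Round 1: Kira 13, Dev 7, Farid 0, Alice 12, Sam 13. Farid eliminated.
Round 2: Kira 13, Dev 7, Alice 12, Sam 13. Dev eliminated.
Round 3: Kira 13, Alice 12, Sam 20. Alice eliminated.
Round 4: Kira 13, Sam 32. Sam has a majority (≥23).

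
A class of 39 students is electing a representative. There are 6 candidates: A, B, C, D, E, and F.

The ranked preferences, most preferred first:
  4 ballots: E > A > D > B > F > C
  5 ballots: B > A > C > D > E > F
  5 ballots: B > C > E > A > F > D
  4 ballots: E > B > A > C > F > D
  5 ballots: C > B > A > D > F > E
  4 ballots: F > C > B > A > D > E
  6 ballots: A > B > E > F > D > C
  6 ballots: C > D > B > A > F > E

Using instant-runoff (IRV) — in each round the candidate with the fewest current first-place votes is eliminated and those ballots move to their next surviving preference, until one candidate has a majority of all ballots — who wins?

Round 1: A 6, B 10, C 11, D 0, E 8, F 4. D eliminated.
Round 2: A 6, B 10, C 11, E 8, F 4. F eliminated.
Round 3: A 6, B 10, C 15, E 8. A eliminated.
Round 4: B 16, C 15, E 8. E eliminated.
Round 5: B 24, C 15. B has a majority (≥20).

B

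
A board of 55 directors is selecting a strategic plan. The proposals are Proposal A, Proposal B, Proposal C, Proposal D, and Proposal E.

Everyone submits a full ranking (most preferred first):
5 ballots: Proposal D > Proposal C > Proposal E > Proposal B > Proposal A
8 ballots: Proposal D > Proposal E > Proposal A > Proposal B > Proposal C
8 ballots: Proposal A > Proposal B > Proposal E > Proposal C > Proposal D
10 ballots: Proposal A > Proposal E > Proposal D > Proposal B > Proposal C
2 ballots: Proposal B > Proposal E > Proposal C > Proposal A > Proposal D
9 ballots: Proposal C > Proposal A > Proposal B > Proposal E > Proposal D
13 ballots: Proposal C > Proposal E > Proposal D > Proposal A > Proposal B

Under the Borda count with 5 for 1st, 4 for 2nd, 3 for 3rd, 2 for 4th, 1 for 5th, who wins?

Proposal E

Proposal A: 5×1 + 8×3 + 8×5 + 10×5 + 2×2 + 9×4 + 13×2 = 185
Proposal B: 5×2 + 8×2 + 8×4 + 10×2 + 2×5 + 9×3 + 13×1 = 128
Proposal C: 5×4 + 8×1 + 8×2 + 10×1 + 2×3 + 9×5 + 13×5 = 170
Proposal D: 5×5 + 8×5 + 8×1 + 10×3 + 2×1 + 9×1 + 13×3 = 153
Proposal E: 5×3 + 8×4 + 8×3 + 10×4 + 2×4 + 9×2 + 13×4 = 189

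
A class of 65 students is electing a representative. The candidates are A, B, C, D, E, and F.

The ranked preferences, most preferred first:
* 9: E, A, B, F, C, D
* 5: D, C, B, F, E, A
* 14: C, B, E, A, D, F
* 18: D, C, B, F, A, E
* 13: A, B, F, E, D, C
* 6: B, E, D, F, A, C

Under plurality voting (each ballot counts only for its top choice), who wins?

D

First-place votes: A 13, B 6, C 14, D 23, E 9, F 0.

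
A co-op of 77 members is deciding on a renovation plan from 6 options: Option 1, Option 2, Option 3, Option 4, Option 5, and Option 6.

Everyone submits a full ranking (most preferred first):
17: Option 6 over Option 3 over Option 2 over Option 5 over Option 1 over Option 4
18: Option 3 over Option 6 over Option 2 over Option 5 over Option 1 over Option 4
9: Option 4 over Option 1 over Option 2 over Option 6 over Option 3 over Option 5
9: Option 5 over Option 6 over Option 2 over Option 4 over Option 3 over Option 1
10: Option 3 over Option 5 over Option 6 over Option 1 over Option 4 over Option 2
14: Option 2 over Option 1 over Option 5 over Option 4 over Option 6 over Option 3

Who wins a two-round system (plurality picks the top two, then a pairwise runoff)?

Round 1 first-place votes: Option 1 0, Option 2 14, Option 3 28, Option 4 9, Option 5 9, Option 6 17. Option 3 and Option 6 advance.
Runoff: Option 3 is ranked above Option 6 on 28 ballots, Option 6 above Option 3 on 49.

Option 6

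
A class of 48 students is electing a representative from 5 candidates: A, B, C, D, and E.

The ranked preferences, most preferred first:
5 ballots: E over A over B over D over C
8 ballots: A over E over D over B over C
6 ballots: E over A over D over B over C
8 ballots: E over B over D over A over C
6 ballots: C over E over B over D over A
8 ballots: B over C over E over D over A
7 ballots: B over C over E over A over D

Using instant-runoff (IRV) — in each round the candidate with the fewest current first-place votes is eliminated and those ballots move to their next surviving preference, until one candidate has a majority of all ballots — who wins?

E

Round 1: A 8, B 15, C 6, D 0, E 19. D eliminated.
Round 2: A 8, B 15, C 6, E 19. C eliminated.
Round 3: A 8, B 15, E 25. E has a majority (≥25).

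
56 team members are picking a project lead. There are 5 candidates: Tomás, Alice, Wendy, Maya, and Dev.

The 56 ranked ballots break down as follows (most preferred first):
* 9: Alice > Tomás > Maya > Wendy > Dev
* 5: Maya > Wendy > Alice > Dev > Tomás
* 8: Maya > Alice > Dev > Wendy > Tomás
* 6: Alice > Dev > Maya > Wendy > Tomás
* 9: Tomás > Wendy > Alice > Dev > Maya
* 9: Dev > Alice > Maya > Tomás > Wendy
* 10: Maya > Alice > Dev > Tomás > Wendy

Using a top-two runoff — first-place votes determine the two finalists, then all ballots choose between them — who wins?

Alice

Round 1 first-place votes: Tomás 9, Alice 15, Wendy 0, Maya 23, Dev 9. Maya and Alice advance.
Runoff: Maya is ranked above Alice on 23 ballots, Alice above Maya on 33.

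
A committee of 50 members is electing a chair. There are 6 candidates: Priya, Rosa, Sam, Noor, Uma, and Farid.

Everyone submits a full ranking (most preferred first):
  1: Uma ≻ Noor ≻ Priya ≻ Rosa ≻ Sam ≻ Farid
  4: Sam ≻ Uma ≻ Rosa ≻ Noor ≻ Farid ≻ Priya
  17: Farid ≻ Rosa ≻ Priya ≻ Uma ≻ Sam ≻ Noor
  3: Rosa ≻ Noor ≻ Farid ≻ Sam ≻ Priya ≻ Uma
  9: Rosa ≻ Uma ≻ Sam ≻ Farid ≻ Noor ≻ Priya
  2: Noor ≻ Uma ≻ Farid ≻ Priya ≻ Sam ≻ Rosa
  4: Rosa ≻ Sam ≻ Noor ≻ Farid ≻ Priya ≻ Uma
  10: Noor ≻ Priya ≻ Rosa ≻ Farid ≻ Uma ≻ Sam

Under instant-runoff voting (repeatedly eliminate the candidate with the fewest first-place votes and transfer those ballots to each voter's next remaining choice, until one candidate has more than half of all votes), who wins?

Rosa

Round 1: Priya 0, Rosa 16, Sam 4, Noor 12, Uma 1, Farid 17. Priya eliminated.
Round 2: Rosa 16, Sam 4, Noor 12, Uma 1, Farid 17. Uma eliminated.
Round 3: Rosa 16, Sam 4, Noor 13, Farid 17. Sam eliminated.
Round 4: Rosa 20, Noor 13, Farid 17. Noor eliminated.
Round 5: Rosa 31, Farid 19. Rosa has a majority (≥26).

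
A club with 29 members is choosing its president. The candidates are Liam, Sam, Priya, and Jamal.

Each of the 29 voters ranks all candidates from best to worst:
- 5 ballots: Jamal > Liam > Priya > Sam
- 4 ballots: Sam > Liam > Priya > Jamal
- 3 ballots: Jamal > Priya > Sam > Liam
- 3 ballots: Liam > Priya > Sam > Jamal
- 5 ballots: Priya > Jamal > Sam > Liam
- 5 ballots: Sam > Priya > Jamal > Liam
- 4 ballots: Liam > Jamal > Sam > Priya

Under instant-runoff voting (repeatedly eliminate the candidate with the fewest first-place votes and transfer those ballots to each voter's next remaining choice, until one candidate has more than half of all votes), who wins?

Round 1: Liam 7, Sam 9, Priya 5, Jamal 8. Priya eliminated.
Round 2: Liam 7, Sam 9, Jamal 13. Liam eliminated.
Round 3: Sam 12, Jamal 17. Jamal has a majority (≥15).

Jamal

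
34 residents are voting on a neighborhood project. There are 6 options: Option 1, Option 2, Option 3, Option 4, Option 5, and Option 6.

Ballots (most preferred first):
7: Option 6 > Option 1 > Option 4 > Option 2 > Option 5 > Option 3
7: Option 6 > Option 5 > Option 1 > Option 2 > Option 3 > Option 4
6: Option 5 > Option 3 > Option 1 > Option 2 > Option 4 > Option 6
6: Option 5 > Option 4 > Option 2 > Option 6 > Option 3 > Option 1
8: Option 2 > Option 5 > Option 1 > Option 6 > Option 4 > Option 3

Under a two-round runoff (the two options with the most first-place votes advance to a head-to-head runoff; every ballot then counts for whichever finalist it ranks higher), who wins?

Option 5

Round 1 first-place votes: Option 1 0, Option 2 8, Option 3 0, Option 4 0, Option 5 12, Option 6 14. Option 6 and Option 5 advance.
Runoff: Option 6 is ranked above Option 5 on 14 ballots, Option 5 above Option 6 on 20.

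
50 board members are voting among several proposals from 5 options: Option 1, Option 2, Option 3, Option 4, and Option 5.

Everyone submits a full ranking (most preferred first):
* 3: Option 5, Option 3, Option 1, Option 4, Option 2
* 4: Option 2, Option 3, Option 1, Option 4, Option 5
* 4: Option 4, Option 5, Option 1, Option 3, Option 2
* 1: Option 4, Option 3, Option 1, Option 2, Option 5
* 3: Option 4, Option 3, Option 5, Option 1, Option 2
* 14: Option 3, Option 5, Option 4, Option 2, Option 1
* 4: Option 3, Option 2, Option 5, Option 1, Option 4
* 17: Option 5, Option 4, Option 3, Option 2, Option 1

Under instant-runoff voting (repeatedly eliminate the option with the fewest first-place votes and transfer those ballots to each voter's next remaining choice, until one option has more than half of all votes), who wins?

Round 1: Option 1 0, Option 2 4, Option 3 18, Option 4 8, Option 5 20. Option 1 eliminated.
Round 2: Option 2 4, Option 3 18, Option 4 8, Option 5 20. Option 2 eliminated.
Round 3: Option 3 22, Option 4 8, Option 5 20. Option 4 eliminated.
Round 4: Option 3 26, Option 5 24. Option 3 has a majority (≥26).

Option 3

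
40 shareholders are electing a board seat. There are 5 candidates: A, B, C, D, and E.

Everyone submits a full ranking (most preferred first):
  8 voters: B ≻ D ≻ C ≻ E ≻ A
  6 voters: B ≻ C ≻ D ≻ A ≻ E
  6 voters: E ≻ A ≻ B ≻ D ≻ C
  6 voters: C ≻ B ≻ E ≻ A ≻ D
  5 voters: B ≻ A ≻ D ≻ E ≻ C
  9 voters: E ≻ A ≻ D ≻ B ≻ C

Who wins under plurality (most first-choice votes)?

First-place votes: A 0, B 19, C 6, D 0, E 15.

B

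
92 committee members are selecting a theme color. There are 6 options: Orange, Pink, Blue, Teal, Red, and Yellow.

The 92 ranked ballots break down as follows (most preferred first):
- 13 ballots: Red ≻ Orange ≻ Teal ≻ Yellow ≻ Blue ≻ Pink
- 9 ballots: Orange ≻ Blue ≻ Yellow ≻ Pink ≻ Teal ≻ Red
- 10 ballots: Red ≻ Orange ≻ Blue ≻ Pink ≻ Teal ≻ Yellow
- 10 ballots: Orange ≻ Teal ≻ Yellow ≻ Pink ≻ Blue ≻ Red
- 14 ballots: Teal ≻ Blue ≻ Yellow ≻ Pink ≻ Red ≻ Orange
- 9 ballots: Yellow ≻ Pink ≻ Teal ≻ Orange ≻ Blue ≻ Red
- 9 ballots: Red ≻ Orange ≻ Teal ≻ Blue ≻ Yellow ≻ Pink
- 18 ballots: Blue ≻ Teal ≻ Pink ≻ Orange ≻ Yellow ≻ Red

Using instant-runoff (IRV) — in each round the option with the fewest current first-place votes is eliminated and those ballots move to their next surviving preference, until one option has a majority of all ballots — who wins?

Teal

Round 1: Orange 19, Pink 0, Blue 18, Teal 14, Red 32, Yellow 9. Pink eliminated.
Round 2: Orange 19, Blue 18, Teal 14, Red 32, Yellow 9. Yellow eliminated.
Round 3: Orange 19, Blue 18, Teal 23, Red 32. Blue eliminated.
Round 4: Orange 19, Teal 41, Red 32. Orange eliminated.
Round 5: Teal 60, Red 32. Teal has a majority (≥47).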